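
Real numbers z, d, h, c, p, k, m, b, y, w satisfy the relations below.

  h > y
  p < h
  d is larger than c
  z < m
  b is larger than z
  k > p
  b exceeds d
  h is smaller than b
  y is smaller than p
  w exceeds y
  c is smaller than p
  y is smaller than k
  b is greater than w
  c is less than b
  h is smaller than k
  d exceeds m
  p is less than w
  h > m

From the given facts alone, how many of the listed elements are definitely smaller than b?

From b the given relations immediately reach c, z, w, d, h.
From those, y, p, m — 8 in total.
No other element is forced below b by the given relations, so the count is 8.

8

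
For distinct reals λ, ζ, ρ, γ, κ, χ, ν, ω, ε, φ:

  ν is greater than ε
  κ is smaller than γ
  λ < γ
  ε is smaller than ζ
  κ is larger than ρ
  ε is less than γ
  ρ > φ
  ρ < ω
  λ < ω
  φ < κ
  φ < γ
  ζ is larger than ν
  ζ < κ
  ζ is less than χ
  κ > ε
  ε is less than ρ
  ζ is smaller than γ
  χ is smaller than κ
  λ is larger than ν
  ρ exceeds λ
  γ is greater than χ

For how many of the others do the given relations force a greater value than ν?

Directly above ν: ζ, λ.
One step further: ρ, χ, κ, ω, γ (7 so far).
Nothing else is reachable above ν; 7 in all.

7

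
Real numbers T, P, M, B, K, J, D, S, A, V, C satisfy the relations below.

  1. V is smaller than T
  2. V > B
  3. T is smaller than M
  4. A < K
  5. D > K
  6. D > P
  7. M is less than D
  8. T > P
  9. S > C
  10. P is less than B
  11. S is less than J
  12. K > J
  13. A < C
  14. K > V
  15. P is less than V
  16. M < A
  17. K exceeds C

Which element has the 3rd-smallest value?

The consecutive relations fix a unique order: P < B < V < T < M < A < C < S < J < K < D.
Counting 3 from the smallest end gives V.

V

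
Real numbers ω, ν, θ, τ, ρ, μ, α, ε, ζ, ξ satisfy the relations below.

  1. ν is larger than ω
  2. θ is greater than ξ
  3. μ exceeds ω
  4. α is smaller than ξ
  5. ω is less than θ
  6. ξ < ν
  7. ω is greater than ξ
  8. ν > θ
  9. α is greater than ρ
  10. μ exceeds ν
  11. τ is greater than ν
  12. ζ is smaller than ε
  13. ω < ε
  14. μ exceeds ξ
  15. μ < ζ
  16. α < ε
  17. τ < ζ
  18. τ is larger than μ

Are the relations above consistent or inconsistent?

consistent

The single ordering ρ < α < ξ < ω < θ < ν < μ < τ < ζ < ε satisfies every listed relation, so no contradiction arises.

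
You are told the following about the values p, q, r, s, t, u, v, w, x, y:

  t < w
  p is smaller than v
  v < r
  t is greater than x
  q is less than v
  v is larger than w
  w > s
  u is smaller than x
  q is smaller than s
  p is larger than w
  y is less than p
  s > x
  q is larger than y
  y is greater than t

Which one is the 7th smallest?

w

Chaining the given pairs: u < x < t < y < q < s < w < p < v < r.
Counting 7 from the smallest end gives w.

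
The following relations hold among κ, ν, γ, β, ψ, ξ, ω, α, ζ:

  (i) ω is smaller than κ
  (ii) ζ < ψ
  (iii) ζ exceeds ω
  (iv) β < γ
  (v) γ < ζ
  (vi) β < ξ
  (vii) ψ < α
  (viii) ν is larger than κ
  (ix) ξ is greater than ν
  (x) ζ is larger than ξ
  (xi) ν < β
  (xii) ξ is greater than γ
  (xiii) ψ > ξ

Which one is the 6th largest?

β

Piecing the relations together gives one ordering: ω < κ < ν < β < γ < ξ < ζ < ψ < α.
Counting 6 from the largest end gives β.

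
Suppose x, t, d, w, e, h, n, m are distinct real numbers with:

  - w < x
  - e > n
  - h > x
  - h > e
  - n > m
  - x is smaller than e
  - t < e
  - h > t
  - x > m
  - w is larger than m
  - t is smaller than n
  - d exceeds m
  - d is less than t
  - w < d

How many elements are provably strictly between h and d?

The relations place d below h. An element lies strictly between them when it is forced above d and also forced below h.
Above d: {t, n, e}. Below h: {m, w, x, t, n, e}.
Intersection: {t, n, e} — 3.

3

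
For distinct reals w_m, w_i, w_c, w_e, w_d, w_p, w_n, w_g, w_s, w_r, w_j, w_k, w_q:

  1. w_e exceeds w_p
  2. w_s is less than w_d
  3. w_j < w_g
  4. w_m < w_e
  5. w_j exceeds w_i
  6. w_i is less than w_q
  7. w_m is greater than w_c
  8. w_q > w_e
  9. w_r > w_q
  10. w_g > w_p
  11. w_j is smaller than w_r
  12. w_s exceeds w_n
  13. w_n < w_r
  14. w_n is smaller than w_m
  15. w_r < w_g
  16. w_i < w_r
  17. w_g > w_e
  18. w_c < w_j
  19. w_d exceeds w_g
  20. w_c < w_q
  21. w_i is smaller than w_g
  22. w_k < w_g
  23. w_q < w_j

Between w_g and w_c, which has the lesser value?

Following the relations from w_c: w_c < w_m < w_e < w_q < w_j < w_r < w_g.
So w_c < w_g; w_c is the smaller of the two.

w_c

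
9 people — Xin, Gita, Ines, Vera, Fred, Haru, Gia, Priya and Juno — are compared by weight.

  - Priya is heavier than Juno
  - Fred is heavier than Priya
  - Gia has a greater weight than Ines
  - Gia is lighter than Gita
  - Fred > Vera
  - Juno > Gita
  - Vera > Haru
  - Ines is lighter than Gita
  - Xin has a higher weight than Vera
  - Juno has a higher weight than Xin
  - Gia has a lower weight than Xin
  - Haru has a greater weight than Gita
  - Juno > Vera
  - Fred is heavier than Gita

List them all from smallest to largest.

The consecutive links are each given: Ines < Gia; Gia < Gita; Gita < Haru; Haru < Vera; Vera < Xin; Xin < Juno; Juno < Priya; Priya < Fred.

Ines < Gia < Gita < Haru < Vera < Xin < Juno < Priya < Fred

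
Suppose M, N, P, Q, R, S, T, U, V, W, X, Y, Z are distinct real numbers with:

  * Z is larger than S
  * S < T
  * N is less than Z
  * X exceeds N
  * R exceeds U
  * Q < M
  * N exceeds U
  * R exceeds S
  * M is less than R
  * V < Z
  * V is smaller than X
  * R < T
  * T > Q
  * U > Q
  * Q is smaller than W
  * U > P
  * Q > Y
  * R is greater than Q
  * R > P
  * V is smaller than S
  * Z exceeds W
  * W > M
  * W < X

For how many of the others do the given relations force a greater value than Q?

From Q the given relations immediately reach M, W, U, R, T.
From those, N, Z, X — 8 in total.
No other element is forced above Q by the given relations, so the count is 8.

8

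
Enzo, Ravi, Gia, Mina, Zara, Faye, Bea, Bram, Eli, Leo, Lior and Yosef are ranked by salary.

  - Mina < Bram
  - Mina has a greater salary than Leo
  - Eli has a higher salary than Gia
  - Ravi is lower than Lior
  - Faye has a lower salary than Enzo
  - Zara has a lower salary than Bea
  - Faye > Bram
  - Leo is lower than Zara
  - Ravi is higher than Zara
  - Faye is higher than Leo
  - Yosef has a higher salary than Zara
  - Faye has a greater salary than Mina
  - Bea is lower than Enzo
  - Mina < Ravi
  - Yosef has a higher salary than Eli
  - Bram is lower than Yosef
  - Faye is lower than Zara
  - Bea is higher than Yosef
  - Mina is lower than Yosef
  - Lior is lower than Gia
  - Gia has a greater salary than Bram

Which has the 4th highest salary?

Eli

The consecutive relations fix a unique order: Leo < Mina < Bram < Faye < Zara < Ravi < Lior < Gia < Eli < Yosef < Bea < Enzo.
Counting 4 from the largest end gives Eli.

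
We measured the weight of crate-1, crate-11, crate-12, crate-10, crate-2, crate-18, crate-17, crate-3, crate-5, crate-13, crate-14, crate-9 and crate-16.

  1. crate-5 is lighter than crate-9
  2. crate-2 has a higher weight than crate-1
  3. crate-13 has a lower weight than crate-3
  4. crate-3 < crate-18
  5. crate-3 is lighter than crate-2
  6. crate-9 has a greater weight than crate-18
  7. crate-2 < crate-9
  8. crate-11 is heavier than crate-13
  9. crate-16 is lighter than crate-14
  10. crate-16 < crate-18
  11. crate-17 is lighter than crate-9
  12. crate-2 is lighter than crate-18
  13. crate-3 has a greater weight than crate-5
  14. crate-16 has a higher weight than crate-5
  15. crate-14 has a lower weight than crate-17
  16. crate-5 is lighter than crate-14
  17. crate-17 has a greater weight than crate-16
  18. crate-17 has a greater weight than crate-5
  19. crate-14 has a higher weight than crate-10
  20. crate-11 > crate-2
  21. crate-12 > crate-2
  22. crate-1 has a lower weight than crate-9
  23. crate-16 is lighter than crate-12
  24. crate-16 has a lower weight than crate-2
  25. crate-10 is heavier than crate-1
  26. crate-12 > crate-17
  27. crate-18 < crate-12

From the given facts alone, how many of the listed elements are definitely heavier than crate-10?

4

The elements the relations force above crate-10 are crate-14, crate-17, crate-12, crate-9 — no chain reaches any other.
That is 4.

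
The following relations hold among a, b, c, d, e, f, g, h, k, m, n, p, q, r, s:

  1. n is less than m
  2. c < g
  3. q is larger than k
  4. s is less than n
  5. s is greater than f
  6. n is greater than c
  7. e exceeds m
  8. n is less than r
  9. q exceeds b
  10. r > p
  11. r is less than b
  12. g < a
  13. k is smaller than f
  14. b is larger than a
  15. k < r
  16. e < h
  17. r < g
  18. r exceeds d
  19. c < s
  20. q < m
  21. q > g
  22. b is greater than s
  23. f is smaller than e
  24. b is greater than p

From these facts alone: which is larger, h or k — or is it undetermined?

k < f < s < n < r < g < a < b < q < m < e < h, by transitivity through f, s, n, r, g, a, b, q, m, e.
So h is larger.

h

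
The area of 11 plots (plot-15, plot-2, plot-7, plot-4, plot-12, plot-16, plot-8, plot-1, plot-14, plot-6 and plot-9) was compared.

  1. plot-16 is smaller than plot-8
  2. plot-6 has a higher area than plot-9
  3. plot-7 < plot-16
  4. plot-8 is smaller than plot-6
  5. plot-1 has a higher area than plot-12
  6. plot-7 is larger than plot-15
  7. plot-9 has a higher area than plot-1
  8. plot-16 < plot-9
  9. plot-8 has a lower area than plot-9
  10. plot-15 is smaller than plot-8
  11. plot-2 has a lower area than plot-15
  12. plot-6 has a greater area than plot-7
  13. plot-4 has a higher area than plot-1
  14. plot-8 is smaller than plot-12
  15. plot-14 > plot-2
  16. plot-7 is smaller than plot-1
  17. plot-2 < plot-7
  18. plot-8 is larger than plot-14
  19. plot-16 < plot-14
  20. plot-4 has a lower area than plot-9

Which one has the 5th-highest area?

Chaining the given pairs: plot-2 < plot-15 < plot-7 < plot-16 < plot-14 < plot-8 < plot-12 < plot-1 < plot-4 < plot-9 < plot-6.
The 5th largest is plot-12.

plot-12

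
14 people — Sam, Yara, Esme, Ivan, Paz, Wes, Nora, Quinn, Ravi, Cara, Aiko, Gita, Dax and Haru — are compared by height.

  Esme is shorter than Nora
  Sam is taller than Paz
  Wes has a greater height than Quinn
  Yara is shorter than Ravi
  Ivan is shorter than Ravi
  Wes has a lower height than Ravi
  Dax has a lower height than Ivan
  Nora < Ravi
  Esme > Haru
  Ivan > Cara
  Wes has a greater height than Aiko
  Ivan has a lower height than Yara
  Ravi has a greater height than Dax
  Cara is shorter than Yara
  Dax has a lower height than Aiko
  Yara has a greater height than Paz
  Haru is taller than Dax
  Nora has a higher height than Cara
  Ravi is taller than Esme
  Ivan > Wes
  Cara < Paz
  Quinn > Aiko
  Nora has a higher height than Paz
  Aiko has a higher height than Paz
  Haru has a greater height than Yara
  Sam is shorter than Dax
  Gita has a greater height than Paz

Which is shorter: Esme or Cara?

Cara < Paz and Paz < Sam give Cara < Sam.
Then Sam < Dax extends the chain to Dax.
With Dax < Aiko: Cara < Paz < Sam < Dax < Aiko.
With Aiko < Quinn: Cara < Paz < Sam < Dax < Aiko < Quinn.
Then Quinn < Wes extends the chain to Wes.
With Wes < Ivan: Cara < Paz < Sam < Dax < Aiko < Quinn < Wes < Ivan.
Then Ivan < Yara extends the chain to Yara.
Then Yara < Haru extends the chain to Haru.
With Haru < Esme: Cara < Paz < Sam < Dax < Aiko < Quinn < Wes < Ivan < Yara < Haru < Esme.
So Cara < Esme; Cara is the shorter of the two.

Cara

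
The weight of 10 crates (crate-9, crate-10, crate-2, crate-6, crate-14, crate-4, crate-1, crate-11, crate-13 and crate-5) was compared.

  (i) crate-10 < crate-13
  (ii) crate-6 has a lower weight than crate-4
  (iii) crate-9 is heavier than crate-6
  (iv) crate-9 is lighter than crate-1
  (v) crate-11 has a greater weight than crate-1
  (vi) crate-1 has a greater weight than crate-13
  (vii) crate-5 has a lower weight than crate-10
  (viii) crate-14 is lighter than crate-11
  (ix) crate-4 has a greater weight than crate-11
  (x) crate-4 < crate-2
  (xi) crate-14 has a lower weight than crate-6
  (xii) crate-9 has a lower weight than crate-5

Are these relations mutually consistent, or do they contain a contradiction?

consistent

The single ordering crate-14 < crate-6 < crate-9 < crate-5 < crate-10 < crate-13 < crate-1 < crate-11 < crate-4 < crate-2 satisfies every listed relation, so no contradiction arises.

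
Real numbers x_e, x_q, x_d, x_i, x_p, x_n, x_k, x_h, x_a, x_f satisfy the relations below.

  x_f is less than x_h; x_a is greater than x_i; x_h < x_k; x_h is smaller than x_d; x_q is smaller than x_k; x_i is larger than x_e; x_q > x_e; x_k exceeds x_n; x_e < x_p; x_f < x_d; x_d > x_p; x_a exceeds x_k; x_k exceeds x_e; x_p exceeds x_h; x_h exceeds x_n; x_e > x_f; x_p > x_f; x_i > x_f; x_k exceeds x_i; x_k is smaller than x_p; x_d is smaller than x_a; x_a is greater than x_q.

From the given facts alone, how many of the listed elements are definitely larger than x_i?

The elements the relations force above x_i are x_k, x_p, x_d, x_a — no chain reaches any other.
That is 4.

4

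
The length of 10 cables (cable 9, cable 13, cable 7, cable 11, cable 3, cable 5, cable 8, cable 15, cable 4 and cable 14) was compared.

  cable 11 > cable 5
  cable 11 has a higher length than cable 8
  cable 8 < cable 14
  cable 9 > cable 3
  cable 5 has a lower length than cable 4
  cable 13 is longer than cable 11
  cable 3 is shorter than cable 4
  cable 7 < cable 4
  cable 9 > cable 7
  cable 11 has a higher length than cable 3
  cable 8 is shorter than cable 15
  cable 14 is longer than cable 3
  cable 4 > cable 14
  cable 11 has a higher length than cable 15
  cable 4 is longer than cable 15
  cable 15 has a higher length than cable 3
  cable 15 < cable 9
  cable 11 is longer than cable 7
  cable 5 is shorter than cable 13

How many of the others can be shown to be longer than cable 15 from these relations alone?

The elements the relations force above cable 15 are cable 11, cable 13, cable 9, cable 4 — no chain reaches any other.
That is 4.

4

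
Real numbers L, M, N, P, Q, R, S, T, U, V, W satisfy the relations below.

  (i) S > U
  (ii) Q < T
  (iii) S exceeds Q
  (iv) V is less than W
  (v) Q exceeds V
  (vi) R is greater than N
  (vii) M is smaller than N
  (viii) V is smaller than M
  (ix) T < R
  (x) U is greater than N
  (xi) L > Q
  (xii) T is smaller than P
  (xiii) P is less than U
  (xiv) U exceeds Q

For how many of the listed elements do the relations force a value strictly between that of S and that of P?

The relations place P below S. An element lies strictly between them when it is forced above P and also forced below S.
Above P: {U}. Below S: {V, M, Q, T, N, U}.
Intersection: {U} — 1.

1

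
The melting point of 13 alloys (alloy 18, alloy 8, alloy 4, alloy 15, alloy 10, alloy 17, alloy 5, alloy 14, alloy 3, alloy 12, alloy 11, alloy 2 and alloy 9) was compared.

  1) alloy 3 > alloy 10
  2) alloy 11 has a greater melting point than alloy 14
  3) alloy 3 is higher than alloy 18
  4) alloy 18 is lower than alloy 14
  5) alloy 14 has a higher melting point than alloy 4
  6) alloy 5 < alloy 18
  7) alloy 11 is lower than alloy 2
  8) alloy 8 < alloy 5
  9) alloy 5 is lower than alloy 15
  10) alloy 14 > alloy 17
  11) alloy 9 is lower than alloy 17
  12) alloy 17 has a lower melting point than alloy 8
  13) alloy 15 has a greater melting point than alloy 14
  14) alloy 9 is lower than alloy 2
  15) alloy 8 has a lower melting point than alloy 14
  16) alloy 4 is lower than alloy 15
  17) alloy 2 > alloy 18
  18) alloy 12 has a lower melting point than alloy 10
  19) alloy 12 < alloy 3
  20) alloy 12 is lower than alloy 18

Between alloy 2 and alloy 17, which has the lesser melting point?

alloy 17

The relevant relations are alloy 17 < alloy 8; alloy 8 < alloy 5; alloy 5 < alloy 18; alloy 18 < alloy 14; alloy 14 < alloy 11; alloy 11 < alloy 2.
Chaining these gives alloy 17 < alloy 8 < alloy 5 < alloy 18 < alloy 14 < alloy 11 < alloy 2.
So alloy 17 < alloy 2; alloy 17 is the lower of the two.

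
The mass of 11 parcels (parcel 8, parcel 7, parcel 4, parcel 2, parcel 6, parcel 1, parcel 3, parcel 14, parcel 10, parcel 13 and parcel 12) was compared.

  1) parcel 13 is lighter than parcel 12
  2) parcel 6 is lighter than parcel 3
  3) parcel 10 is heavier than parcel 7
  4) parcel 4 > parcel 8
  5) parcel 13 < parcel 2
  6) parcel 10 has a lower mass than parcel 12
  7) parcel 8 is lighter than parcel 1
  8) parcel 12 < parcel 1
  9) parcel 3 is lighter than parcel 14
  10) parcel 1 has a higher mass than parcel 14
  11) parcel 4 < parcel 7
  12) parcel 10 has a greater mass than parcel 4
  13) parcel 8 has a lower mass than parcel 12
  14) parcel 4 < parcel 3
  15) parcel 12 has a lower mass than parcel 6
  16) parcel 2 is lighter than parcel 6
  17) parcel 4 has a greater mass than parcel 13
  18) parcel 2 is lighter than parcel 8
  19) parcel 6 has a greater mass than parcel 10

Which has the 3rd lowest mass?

Piecing the relations together gives one ordering: parcel 13 < parcel 2 < parcel 8 < parcel 4 < parcel 7 < parcel 10 < parcel 12 < parcel 6 < parcel 3 < parcel 14 < parcel 1.
The 3rd smallest is parcel 8.

parcel 8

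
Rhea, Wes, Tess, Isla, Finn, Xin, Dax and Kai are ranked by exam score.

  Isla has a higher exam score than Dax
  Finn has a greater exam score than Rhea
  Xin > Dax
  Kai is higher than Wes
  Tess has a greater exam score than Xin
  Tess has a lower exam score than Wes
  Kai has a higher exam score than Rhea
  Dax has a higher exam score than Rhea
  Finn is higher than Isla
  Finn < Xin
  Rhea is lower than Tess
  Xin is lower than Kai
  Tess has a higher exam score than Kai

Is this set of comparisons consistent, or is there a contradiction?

inconsistent

Chaining the given relations yields Tess < Wes < Kai, so Tess < Kai. But one relation states Kai < Tess. These cannot both hold.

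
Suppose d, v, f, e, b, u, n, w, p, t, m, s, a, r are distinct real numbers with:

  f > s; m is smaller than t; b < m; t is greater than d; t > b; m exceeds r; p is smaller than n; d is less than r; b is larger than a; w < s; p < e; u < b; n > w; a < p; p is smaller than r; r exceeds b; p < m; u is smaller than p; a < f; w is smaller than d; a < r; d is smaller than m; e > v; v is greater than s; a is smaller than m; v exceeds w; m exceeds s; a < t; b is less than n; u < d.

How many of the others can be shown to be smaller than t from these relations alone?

From t the given relations immediately reach a, b, d, m.
From those, w, s, u, p, r — 9 in total.
No other element is forced below t by the given relations, so the count is 9.

9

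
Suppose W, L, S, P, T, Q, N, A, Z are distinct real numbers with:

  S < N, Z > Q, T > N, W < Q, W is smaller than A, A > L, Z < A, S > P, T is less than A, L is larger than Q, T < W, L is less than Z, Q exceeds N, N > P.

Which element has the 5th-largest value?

W

The consecutive relations fix a unique order: P < S < N < T < W < Q < L < Z < A.
The 5th largest is W.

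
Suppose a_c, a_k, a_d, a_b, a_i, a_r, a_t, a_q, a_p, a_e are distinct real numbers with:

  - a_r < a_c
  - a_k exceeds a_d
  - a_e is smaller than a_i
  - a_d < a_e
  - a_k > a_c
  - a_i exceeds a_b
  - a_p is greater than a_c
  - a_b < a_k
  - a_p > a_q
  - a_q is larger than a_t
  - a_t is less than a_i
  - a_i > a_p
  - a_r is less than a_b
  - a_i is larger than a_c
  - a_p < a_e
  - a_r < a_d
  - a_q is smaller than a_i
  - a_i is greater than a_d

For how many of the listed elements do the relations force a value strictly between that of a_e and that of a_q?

1

The relations place a_q below a_e. An element lies strictly between them when it is forced above a_q and also forced below a_e.
Above a_q: {a_p, a_i}. Below a_e: {a_r, a_t, a_c, a_d, a_p}.
Intersection: {a_p} — 1.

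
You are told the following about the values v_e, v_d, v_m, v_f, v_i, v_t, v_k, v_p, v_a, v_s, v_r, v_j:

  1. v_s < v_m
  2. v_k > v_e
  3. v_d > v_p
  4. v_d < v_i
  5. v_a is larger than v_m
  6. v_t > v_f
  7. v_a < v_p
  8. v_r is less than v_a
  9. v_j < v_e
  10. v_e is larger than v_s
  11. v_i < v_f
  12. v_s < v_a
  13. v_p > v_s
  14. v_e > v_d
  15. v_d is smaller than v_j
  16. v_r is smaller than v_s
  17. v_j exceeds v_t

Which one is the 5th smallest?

v_p

Chaining the given pairs: v_r < v_s < v_m < v_a < v_p < v_d < v_i < v_f < v_t < v_j < v_e < v_k.
The 5th smallest is v_p.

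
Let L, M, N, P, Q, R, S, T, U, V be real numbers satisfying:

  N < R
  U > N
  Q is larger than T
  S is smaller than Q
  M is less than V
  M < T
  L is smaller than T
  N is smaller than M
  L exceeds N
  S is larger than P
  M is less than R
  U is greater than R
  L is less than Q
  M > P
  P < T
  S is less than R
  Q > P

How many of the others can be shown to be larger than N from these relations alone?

7

From N the given relations immediately reach L, M, R, U.
From those, T, V, Q — 7 in total.
Nothing else is reachable above N; 7 in all.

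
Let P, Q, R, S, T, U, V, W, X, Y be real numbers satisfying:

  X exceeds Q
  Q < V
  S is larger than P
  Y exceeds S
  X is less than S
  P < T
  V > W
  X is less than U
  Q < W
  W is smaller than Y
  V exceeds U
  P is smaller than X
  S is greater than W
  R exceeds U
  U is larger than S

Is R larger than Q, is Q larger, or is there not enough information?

R

Link the given pairs in sequence: Q < X; X < S; S < U; U < R.
Chaining these gives Q < X < S < U < R.
So R is larger.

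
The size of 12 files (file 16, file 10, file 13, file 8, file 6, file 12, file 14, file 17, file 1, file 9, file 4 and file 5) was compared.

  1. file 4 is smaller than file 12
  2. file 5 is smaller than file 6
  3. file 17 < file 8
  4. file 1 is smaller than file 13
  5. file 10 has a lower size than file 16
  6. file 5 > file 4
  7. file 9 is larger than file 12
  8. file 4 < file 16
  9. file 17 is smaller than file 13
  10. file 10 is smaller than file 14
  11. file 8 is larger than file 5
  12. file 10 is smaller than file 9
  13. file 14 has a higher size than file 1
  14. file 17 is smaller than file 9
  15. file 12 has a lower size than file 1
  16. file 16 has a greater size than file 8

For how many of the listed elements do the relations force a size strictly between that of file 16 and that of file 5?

The relations place file 5 below file 16. An element lies strictly between them when it is forced above file 5 and also forced below file 16.
Above file 5: {file 8, file 6}. Below file 16: {file 10, file 4, file 17, file 8}.
Intersection: {file 8} — 1.

1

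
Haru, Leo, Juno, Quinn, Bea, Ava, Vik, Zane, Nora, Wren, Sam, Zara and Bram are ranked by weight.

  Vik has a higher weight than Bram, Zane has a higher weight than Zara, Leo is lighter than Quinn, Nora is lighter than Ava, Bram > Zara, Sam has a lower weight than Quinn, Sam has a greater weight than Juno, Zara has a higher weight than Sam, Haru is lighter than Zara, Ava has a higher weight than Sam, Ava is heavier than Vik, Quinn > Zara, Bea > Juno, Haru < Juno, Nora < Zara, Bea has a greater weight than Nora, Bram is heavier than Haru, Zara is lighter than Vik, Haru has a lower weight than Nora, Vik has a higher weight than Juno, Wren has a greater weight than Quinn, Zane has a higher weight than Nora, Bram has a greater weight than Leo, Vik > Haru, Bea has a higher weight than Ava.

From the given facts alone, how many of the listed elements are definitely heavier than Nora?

8

Directly above Nora: Zara, Ava, Bea, Zane.
One step further: Bram, Quinn, Vik (7 so far).
One step further: Wren (8 so far).
Nothing else is reachable above Nora; 8 in all.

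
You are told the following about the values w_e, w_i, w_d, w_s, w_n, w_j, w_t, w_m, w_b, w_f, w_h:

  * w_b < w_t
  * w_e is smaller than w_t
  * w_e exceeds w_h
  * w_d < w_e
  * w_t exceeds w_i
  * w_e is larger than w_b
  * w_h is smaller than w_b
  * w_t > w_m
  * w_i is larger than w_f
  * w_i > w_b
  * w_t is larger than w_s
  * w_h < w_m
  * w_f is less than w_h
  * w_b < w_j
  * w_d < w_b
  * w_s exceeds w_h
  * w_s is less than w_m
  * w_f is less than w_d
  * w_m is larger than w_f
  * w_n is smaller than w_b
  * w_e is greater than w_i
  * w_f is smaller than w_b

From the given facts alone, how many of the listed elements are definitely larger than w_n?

5

From w_n the given relations immediately reach w_b.
From those, w_j, w_i, w_e, w_t — 5 in total.
Nothing else is reachable above w_n; 5 in all.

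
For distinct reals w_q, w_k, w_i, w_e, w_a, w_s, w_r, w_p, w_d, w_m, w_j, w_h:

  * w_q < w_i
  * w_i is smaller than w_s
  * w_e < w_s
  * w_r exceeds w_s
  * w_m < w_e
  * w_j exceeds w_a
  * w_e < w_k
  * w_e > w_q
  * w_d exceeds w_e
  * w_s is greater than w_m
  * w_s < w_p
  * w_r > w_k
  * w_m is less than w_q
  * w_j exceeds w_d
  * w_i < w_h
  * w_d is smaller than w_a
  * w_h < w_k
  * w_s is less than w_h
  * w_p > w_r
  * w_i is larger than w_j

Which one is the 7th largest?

w_j

Chaining the given pairs: w_m < w_q < w_e < w_d < w_a < w_j < w_i < w_s < w_h < w_k < w_r < w_p.
The 7th largest is w_j.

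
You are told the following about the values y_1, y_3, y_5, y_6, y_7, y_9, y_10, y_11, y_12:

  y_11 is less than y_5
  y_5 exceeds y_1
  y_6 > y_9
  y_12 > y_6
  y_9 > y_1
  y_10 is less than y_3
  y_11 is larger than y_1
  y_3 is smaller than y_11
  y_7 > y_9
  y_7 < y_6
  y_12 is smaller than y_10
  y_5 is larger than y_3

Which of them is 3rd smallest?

Chaining the given pairs: y_1 < y_9 < y_7 < y_6 < y_12 < y_10 < y_3 < y_11 < y_5.
The 3rd smallest is y_7.

y_7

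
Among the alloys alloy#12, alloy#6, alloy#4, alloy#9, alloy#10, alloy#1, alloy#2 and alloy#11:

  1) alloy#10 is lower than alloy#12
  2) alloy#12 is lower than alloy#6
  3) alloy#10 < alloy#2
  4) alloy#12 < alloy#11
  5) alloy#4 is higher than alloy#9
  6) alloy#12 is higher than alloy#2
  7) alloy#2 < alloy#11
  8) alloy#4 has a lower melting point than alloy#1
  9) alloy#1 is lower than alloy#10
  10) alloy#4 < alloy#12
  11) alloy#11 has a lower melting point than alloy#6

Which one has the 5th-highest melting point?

alloy#10

The consecutive relations fix a unique order: alloy#9 < alloy#4 < alloy#1 < alloy#10 < alloy#2 < alloy#12 < alloy#11 < alloy#6.
The 5th largest is alloy#10.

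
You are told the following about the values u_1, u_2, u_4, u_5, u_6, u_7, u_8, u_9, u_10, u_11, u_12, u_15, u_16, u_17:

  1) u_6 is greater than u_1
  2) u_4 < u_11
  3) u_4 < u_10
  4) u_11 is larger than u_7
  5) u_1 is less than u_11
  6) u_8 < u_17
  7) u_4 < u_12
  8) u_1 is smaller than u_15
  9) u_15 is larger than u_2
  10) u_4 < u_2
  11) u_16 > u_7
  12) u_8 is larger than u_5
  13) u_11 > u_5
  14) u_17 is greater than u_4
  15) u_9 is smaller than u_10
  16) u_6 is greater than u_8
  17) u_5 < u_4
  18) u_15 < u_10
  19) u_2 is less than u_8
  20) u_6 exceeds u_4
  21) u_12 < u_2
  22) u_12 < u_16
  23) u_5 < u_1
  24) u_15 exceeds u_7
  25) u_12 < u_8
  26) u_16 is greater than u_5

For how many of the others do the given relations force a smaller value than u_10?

8

The elements the relations force below u_10 are u_7, u_5, u_4, u_12, u_1, u_2, u_15, u_9 — no chain reaches any other.
That is 8.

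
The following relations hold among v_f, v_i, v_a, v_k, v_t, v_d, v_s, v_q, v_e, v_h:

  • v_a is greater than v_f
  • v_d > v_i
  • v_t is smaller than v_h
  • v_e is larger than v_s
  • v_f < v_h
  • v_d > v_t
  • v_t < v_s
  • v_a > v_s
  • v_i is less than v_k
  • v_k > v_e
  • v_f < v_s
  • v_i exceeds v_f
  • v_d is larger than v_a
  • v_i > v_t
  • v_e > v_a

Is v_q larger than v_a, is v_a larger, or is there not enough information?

undetermined

Following every chain through v_q: nothing is chained to v_q.
v_a is not reached, and no chain runs the other way from v_a to v_q.
So the given relations leave the order of v_q and v_a undetermined.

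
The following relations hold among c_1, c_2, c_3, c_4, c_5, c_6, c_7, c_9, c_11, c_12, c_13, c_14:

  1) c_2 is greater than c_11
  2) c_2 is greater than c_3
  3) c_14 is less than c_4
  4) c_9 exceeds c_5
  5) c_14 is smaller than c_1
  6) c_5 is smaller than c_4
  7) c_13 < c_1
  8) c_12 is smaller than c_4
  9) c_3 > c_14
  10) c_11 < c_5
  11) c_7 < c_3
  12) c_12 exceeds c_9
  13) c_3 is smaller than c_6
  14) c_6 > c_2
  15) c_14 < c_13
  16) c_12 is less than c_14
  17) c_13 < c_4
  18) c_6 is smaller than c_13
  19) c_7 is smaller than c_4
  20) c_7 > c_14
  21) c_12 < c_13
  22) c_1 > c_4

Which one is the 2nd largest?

c_4

Piecing the relations together gives one ordering: c_11 < c_5 < c_9 < c_12 < c_14 < c_7 < c_3 < c_2 < c_6 < c_13 < c_4 < c_1.
Counting 2 from the largest end gives c_4.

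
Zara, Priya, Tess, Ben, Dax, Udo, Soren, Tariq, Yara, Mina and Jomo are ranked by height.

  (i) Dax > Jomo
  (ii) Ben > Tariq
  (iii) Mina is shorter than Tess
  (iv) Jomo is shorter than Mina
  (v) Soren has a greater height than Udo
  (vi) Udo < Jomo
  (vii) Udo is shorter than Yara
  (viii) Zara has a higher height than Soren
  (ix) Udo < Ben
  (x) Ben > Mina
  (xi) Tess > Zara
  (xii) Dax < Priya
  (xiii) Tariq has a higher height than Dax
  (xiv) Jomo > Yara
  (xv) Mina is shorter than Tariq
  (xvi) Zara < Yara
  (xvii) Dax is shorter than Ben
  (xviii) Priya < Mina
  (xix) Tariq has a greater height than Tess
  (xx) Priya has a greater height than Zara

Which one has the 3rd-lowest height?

Zara

Chaining the given pairs: Udo < Soren < Zara < Yara < Jomo < Dax < Priya < Mina < Tess < Tariq < Ben.
Counting 3 from the smallest end gives Zara.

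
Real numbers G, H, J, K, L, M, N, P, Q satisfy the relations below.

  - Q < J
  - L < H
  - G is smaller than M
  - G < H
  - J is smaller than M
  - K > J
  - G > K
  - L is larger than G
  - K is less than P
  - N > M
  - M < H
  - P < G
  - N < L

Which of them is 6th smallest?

M

Piecing the relations together gives one ordering: Q < J < K < P < G < M < N < L < H.
The 6th smallest is M.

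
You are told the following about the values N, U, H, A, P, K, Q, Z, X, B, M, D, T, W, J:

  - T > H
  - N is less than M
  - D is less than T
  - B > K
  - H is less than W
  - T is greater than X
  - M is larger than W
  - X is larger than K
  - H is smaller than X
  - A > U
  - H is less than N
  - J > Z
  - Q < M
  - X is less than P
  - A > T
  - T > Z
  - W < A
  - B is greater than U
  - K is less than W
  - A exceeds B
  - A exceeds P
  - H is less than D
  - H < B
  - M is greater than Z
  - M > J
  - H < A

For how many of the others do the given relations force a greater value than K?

The elements the relations force above K are B, X, P, T, W, A, M — no chain reaches any other.
That is 7.

7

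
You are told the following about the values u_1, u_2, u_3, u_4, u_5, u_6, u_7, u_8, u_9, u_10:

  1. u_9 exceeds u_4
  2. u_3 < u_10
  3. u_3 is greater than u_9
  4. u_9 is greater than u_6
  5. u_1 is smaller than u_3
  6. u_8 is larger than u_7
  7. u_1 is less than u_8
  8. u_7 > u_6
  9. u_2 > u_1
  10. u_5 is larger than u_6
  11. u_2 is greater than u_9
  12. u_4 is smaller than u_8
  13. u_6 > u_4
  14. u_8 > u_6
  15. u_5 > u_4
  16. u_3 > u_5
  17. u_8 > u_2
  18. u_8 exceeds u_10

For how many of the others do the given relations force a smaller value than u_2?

From u_2 the given relations immediately reach u_1, u_9.
From those, u_4, u_6 — 4 in total.
No other element is forced below u_2 by the given relations, so the count is 4.

4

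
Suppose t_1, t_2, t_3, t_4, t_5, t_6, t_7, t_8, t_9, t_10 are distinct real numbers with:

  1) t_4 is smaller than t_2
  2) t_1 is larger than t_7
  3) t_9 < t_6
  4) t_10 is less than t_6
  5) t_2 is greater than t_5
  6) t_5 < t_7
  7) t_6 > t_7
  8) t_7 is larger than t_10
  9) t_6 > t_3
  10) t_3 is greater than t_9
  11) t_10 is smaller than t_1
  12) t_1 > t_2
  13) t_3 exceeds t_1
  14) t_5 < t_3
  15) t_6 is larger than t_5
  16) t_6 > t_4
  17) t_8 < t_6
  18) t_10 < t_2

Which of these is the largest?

t_6

t_9 is not greatest since t_9 < t_3; t_10 is not greatest since t_10 < t_2; t_4 is not greatest since t_4 < t_6; t_5 is not greatest since t_5 < t_7; t_7 is not greatest since t_7 < t_6; t_2 is not greatest since t_2 < t_1; t_1 is not greatest since t_1 < t_3; t_3 is not greatest since t_3 < t_6; t_8 is not greatest since t_8 < t_6.
Only t_6 has nothing above it, so t_6 is the largest.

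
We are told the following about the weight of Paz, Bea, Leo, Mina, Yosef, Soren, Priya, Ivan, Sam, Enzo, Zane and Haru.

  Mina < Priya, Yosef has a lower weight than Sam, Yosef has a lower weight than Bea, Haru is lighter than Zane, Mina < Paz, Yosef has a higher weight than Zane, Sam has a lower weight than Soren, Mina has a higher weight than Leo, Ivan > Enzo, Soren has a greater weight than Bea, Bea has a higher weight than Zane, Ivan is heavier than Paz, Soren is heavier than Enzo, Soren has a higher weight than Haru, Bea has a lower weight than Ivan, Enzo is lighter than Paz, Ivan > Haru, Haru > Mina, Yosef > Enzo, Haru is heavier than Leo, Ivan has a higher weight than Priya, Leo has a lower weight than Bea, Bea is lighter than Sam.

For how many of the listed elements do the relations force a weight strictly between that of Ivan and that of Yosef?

The relations place Yosef below Ivan. An element lies strictly between them when it is forced above Yosef and also forced below Ivan.
Above Yosef: {Bea, Sam, Soren}. Below Ivan: {Leo, Mina, Priya, Enzo, Haru, Zane, Bea, Paz}.
Intersection: {Bea} — 1.

1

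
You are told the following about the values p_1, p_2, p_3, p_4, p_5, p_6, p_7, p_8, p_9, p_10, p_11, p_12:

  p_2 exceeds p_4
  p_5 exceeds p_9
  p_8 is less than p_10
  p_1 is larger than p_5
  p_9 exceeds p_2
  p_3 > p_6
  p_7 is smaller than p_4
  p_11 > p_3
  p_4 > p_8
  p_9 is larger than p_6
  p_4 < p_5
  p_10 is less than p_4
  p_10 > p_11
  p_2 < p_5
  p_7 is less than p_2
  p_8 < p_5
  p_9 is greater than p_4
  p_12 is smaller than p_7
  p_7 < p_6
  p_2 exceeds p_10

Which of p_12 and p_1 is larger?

p_1

Chaining the given relations: p_12 < p_7 < p_6 < p_3 < p_11 < p_10 < p_4 < p_2 < p_9 < p_5 < p_1.
So p_12 < p_1; p_1 is the larger of the two.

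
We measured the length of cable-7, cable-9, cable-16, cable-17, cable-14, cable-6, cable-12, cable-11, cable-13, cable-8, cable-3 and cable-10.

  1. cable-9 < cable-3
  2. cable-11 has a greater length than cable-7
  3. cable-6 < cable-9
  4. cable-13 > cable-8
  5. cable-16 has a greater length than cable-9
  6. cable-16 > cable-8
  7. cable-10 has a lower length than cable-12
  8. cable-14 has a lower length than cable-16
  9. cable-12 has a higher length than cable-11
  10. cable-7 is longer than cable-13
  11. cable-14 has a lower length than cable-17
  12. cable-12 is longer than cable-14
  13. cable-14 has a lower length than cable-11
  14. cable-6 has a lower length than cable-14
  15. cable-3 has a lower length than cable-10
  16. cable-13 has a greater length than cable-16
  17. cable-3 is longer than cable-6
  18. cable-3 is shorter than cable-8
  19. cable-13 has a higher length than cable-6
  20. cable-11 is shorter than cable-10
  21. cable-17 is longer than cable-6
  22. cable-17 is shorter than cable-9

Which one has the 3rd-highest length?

The consecutive relations fix a unique order: cable-6 < cable-14 < cable-17 < cable-9 < cable-3 < cable-8 < cable-16 < cable-13 < cable-7 < cable-11 < cable-10 < cable-12.
The 3rd largest is cable-11.

cable-11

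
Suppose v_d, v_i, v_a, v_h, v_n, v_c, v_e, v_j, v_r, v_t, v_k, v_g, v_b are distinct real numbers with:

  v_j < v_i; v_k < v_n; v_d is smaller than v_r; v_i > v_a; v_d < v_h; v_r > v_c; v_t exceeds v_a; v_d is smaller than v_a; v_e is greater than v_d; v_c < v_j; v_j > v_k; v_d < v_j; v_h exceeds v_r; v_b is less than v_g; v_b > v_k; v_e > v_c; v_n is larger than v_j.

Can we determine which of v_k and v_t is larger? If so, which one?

Following every chain through v_k: above v_k we get v_b, v_g, v_j, v_i, v_n.
v_t is not reached, and no chain runs the other way from v_t to v_k.
So the given relations leave the order of v_k and v_t undetermined.

undetermined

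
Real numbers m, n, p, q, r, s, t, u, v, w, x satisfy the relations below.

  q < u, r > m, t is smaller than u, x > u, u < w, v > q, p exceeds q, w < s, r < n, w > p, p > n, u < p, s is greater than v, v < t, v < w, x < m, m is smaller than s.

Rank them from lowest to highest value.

The consecutive links are each given: q < v; v < t; t < u; u < x; x < m; m < r; r < n; n < p; p < w; w < s.

q < v < t < u < x < m < r < n < p < w < s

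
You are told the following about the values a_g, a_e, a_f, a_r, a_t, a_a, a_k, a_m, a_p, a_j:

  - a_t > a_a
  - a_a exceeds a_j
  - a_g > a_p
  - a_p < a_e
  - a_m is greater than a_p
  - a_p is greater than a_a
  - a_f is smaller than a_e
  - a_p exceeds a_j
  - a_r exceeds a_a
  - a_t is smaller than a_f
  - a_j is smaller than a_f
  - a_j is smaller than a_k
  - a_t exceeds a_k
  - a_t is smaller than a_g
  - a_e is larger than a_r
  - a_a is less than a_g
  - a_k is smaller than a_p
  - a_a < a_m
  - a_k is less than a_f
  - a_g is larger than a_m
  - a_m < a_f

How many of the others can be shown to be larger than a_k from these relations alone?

6

The elements the relations force above a_k are a_p, a_t, a_m, a_f, a_g, a_e — no chain reaches any other.
That is 6.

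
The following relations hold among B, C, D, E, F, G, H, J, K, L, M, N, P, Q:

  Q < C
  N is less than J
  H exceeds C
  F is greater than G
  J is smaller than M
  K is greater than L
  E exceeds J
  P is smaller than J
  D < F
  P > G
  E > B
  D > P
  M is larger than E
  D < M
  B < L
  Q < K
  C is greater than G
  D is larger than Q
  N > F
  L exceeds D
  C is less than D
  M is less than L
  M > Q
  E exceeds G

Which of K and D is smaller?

D

The relevant relations are D < F; F < N; N < J; J < M; M < L; L < K.
Together: D < F < N < J < M < L < K.
So D < K; D is the smaller of the two.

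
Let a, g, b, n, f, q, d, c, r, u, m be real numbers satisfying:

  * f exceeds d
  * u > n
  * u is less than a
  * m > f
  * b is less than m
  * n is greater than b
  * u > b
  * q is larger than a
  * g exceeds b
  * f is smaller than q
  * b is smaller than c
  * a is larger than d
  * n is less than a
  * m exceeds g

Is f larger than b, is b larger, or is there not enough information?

Following every chain through b: above b we get c, n, u, g, a, m, q.
f is not reached, and no chain runs the other way from f to b.
So the given relations leave the order of b and f undetermined.

undetermined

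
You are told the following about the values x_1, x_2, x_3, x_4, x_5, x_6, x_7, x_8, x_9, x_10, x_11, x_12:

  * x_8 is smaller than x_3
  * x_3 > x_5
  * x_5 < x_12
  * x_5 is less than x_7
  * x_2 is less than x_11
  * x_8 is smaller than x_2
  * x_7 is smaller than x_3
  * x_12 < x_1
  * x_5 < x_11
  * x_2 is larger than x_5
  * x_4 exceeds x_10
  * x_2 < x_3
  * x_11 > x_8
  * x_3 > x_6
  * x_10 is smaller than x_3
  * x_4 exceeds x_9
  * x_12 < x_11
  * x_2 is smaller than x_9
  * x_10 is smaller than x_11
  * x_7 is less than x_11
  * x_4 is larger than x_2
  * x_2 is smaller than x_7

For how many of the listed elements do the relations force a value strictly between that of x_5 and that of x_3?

Chaining upward from x_5 reaches: x_2, x_9, x_4, x_7, x_12, x_1, x_11.
Chaining downward from x_3 reaches: x_10, x_8, x_2, x_7, x_6.
Strictly between x_5 and x_3 are those in both lists: x_2, x_7 — 2 elements.

2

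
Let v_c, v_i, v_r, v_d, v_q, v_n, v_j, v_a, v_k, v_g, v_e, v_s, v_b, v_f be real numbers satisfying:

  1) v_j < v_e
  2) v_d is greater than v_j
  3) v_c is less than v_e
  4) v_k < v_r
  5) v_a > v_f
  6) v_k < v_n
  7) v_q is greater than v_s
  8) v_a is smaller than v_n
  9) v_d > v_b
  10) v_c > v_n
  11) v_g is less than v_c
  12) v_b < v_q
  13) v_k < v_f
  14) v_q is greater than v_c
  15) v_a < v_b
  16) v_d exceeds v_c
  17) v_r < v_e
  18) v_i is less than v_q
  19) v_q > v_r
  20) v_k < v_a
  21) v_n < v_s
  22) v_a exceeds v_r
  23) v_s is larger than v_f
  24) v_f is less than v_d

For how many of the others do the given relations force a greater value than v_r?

Directly above v_r: v_a, v_e, v_q.
One step further: v_b, v_n (5 so far).
One step further: v_s, v_c, v_d (8 so far).
Nothing else is reachable above v_r; 8 in all.

8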